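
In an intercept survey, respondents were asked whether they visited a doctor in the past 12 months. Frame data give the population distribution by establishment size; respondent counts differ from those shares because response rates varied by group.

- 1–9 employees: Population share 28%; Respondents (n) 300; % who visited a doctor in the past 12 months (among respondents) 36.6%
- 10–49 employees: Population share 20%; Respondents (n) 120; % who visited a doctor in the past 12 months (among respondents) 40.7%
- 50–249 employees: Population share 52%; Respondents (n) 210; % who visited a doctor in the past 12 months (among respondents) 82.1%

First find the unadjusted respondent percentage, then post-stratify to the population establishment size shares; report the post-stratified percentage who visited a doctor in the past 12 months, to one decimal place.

61.1%

Naive respondent-only estimate (weights = respondent counts):
  (300/630)×36.6 + (120/630)×40.7 + (210/630)×82.1 = 52.5476%
Post-stratified estimate weights by population shares:
  0.28×36.6 + 0.2×40.7 + 0.52×82.1 = 61.08%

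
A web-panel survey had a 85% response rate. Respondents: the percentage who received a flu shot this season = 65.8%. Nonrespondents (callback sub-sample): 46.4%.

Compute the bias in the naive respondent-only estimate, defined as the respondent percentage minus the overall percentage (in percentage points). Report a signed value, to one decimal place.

+2.9 percentage points

Nonresponse fraction = 1 − 0.85 = 0.15.
Bias = (nonresponse fraction) × (respondent percentage − nonrespondent percentage)
     = 0.15 × (65.8 − 46.4) = 0.15 × 19.4 = 2.91.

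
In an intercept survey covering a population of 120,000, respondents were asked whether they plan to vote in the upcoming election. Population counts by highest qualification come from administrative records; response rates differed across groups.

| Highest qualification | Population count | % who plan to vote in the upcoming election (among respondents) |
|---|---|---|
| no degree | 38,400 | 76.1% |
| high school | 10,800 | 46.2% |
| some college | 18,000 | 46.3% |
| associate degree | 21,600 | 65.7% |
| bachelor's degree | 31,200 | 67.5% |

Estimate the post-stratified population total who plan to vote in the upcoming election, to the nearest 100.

77,800

Estimated count per cell = population count × respondent percentage:
  no degree: 38,400 × 76.1% = 29222.4
  high school: 10,800 × 46.2% = 4989.6
  some college: 18,000 × 46.3% = 8334
  associate degree: 21,600 × 65.7% = 14191.2
  bachelor's degree: 31,200 × 67.5% = 21,060
Estimated total = 77797.2 → 77,800.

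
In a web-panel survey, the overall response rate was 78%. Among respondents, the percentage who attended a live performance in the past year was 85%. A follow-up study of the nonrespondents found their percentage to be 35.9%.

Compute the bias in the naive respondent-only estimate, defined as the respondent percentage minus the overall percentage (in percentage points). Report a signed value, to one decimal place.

+10.8 percentage points

Nonresponse fraction = 1 − 0.78 = 0.22.
Bias = (nonresponse fraction) × (respondent percentage − nonrespondent percentage)
     = 0.22 × (85 − 35.9) = 0.22 × 49.1 = 10.802.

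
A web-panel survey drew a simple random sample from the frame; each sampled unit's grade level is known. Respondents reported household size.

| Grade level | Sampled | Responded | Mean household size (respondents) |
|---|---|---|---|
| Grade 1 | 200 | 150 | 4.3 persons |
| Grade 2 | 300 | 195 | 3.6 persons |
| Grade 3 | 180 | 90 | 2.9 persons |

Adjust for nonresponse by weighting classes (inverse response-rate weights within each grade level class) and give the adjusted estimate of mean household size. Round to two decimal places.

3.62

Class response rates: Grade 1 150/200 = 75%, Grade 2 195/300 = 65%, Grade 3 90/180 = 50%.
Weighting each respondent by the inverse class response rate inflates each class back to its sampled size, so the class weight is n_sampled:
  Grade 1: 200 × 4.3 = 860
  Grade 2: 300 × 3.6 = 1080
  Grade 3: 180 × 2.9 = 522
Adjusted estimate = 2462 / 680 = 3.62059 → 3.62.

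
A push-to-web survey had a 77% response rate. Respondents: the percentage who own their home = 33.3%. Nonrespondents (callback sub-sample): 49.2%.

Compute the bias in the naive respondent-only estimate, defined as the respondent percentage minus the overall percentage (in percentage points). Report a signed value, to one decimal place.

Nonresponse fraction = 1 − 0.77 = 0.23.
Bias = (nonresponse fraction) × (respondent percentage − nonrespondent percentage)
     = 0.23 × (33.3 − 49.2) = 0.23 × -15.9 = -3.657.

-3.7 percentage points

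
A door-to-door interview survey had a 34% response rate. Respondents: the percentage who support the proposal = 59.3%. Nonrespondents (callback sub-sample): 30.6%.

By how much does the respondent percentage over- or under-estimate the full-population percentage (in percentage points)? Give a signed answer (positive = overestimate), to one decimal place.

+18.9 percentage points

Nonresponse fraction = 1 − 0.34 = 0.66.
Bias = (nonresponse fraction) × (respondent percentage − nonrespondent percentage)
     = 0.66 × (59.3 − 30.6) = 0.66 × 28.7 = 18.942.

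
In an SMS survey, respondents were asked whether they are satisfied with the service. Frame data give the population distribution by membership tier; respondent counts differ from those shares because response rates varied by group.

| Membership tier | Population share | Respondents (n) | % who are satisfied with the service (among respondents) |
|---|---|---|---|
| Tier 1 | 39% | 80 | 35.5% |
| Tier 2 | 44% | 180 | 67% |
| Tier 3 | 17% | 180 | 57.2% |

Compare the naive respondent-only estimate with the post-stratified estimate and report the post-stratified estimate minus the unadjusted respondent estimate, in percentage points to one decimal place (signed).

Naive respondent-only estimate (weights = respondent counts):
  (80/440)×35.5 + (180/440)×67 + (180/440)×57.2 = 57.2636%
Post-stratified estimate weights by population shares:
  0.39×35.5 + 0.44×67 + 0.17×57.2 = 53.049%
Difference = 53.049 − 57.2636 = -4.2146 pp.

-4.2 percentage points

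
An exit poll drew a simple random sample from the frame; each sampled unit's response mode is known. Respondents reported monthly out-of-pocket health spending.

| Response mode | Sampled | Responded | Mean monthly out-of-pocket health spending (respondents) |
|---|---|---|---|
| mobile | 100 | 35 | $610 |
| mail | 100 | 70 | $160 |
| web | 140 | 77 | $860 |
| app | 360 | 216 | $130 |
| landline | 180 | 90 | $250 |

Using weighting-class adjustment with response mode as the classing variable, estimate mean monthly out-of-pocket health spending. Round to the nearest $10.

Class response rates: mobile 35/100 = 35%, mail 70/100 = 70%, web 77/140 = 55%, app 216/360 = 60%, landline 90/180 = 50%.
With weight = n_sampled/n_responded per class, the weighted class total is n_sampled:
  mobile: 100 × 610 = 61,000
  mail: 100 × 160 = 16,000
  web: 140 × 860 = 120,400
  app: 360 × 130 = 46,800
  landline: 180 × 250 = 45,000
Adjusted estimate = 289,200 / 880 = 328.636 → $330.

$330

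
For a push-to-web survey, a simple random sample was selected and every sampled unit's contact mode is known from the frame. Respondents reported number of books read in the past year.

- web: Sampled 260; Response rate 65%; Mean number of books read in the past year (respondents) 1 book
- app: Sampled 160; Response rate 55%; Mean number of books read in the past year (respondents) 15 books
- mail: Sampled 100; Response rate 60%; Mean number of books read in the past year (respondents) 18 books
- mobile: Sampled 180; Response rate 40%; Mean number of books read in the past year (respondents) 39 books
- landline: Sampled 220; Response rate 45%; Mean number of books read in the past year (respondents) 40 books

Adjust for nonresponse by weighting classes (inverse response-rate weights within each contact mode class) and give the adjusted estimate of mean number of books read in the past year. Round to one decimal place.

22.0

Each respondent's weight = sampled/responded in their class; summing within a class gives n_sampled, so:
  web: 260 × 1 = 260
  app: 160 × 15 = 2400
  mail: 100 × 18 = 1800
  mobile: 180 × 39 = 7020
  landline: 220 × 40 = 8800
Adjusted estimate = 20,280 / 920 = 22.0435 → 22.0.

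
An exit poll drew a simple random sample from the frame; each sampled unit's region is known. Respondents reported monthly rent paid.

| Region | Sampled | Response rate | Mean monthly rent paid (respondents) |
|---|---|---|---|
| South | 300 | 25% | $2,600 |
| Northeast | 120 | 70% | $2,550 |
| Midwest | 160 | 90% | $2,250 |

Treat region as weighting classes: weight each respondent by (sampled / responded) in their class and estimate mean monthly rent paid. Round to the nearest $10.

$2,490

With weight = n_sampled/n_responded per class, the weighted class total is n_sampled:
  South: 300 × 2600 = 780,000
  Northeast: 120 × 2550 = 306,000
  Midwest: 160 × 2250 = 360,000
Adjusted estimate = 1,446,000 / 580 = 2493.1 → $2,490.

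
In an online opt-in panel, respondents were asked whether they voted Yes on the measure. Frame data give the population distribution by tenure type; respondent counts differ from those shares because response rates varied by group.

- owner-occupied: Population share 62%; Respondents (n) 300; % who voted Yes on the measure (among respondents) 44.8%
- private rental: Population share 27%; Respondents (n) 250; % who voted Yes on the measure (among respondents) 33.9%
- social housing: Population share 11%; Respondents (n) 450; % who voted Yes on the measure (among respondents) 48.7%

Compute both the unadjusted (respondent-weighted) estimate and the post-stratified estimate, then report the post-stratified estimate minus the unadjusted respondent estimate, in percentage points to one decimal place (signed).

Naive respondent-only estimate (weights = respondent counts):
  (300/1000)×44.8 + (250/1000)×33.9 + (450/1000)×48.7 = 43.83%
Reweighting by population tenure type shares:
  0.62×44.8 + 0.27×33.9 + 0.11×48.7 = 42.286%
Difference = 42.286 − 43.83 = -1.544 pp.

-1.5 percentage points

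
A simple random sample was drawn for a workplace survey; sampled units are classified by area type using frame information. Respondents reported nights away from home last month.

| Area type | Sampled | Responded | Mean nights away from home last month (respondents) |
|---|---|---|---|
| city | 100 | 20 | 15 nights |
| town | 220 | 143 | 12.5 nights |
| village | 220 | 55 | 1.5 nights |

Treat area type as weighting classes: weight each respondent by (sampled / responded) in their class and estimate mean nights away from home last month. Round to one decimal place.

8.5

Response rates by class: city 20/100 = 20%, town 143/220 = 65%, village 55/220 = 25%.
Weighting each respondent by the inverse class response rate inflates each class back to its sampled size, so the class weight is n_sampled:
  city: 100 × 15 = 1500
  town: 220 × 12.5 = 2750
  village: 220 × 1.5 = 330
Adjusted estimate = 4580 / 540 = 8.48148 → 8.5.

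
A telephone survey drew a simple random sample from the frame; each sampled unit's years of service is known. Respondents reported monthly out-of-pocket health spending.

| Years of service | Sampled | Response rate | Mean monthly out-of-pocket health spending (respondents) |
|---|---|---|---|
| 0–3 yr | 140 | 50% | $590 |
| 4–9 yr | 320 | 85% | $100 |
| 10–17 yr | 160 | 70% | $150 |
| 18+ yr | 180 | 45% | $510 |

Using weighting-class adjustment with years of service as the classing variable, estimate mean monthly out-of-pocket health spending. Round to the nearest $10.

$290

With weight = n_sampled/n_responded per class, the weighted class total is n_sampled:
  0–3 yr: 140 × 590 = 82,600
  4–9 yr: 320 × 100 = 32,000
  10–17 yr: 160 × 150 = 24,000
  18+ yr: 180 × 510 = 91,800
Adjusted estimate = 230,400 / 800 = 288 → $290.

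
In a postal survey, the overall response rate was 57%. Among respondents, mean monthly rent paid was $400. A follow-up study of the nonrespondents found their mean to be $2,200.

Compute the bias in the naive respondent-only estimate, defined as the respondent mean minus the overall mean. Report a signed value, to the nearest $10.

Nonresponse fraction = 1 − 0.57 = 0.43.
Bias = (nonresponse fraction) × (respondent mean − nonrespondent mean)
     = 0.43 × (400 − 2200) = 0.43 × -1800 = -774.

-$770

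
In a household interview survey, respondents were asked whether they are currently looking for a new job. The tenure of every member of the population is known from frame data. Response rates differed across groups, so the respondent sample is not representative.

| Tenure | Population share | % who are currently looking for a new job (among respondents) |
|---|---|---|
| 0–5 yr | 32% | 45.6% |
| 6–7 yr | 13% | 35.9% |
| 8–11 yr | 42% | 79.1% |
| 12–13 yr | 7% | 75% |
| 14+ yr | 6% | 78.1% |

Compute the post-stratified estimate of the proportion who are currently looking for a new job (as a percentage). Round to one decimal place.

62.4%

Reweight to the known tenure distribution:
  0–5 yr: 0.32 × 45.6 = 14.592
  6–7 yr: 0.13 × 35.9 = 4.667
  8–11 yr: 0.42 × 79.1 = 33.222
  12–13 yr: 0.07 × 75 = 5.25
  14+ yr: 0.06 × 78.1 = 4.686
Post-stratified estimate = 62.417 → 62.4%.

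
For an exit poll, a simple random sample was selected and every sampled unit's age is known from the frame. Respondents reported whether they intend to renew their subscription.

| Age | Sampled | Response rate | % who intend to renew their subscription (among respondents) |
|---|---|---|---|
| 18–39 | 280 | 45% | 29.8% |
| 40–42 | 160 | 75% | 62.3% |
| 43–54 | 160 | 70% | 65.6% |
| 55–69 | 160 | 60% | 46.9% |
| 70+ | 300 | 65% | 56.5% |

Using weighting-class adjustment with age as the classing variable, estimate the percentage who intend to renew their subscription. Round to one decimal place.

50.2%

With weight = n_sampled/n_responded per class, the weighted class total is n_sampled:
  18–39: 280 × 29.8 = 8344
  40–42: 160 × 62.3 = 9968
  43–54: 160 × 65.6 = 10,496
  55–69: 160 × 46.9 = 7504
  70+: 300 × 56.5 = 16,950
Adjusted estimate = 53,262 / 1,060 = 50.2472 → 50.2%.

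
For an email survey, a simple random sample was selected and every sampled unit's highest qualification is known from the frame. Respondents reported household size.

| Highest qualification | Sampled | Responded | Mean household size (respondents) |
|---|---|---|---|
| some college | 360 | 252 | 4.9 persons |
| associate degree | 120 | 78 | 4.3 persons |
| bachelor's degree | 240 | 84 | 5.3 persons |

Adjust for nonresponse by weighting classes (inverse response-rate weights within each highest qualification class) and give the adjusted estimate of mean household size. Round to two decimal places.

4.93

Response rates by class: some college 252/360 = 70%, associate degree 78/120 = 65%, bachelor's degree 84/240 = 35%.
Weighting each respondent by the inverse class response rate inflates each class back to its sampled size, so the class weight is n_sampled:
  some college: 360 × 4.9 = 1764
  associate degree: 120 × 4.3 = 516
  bachelor's degree: 240 × 5.3 = 1272
Adjusted estimate = 3552 / 720 = 4.93333 → 4.93.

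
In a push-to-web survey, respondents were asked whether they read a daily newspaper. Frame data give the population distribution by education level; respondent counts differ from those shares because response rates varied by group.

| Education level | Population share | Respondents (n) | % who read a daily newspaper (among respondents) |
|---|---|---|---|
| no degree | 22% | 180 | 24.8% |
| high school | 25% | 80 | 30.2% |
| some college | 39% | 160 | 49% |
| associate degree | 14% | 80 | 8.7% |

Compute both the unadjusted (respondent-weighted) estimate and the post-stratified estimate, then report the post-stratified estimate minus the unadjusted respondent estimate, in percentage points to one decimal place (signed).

+2.5 percentage points

Unadjusted (pooled respondent) estimate weights by respondent counts:
  (180/500)×24.8 + (80/500)×30.2 + (160/500)×49 + (80/500)×8.7 = 30.832%
Reweighting by population education level shares:
  0.22×24.8 + 0.25×30.2 + 0.39×49 + 0.14×8.7 = 33.334%
Difference = 33.334 − 30.832 = 2.502 pp.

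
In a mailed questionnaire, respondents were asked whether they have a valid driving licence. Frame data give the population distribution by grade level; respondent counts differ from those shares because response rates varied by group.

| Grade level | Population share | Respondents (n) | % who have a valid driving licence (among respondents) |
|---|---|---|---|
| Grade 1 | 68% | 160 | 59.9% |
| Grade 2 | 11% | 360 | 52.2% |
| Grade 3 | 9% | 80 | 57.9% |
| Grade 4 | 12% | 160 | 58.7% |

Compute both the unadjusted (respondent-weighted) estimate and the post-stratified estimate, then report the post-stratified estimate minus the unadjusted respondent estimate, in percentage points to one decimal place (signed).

Naive respondent-only estimate (weights = respondent counts):
  (160/760)×59.9 + (360/760)×52.2 + (80/760)×57.9 + (160/760)×58.7 = 55.7895%
Post-stratified estimate weights by population shares:
  0.68×59.9 + 0.11×52.2 + 0.09×57.9 + 0.12×58.7 = 58.729%
Difference = 58.729 − 55.7895 = 2.9395 pp.

+2.9 percentage points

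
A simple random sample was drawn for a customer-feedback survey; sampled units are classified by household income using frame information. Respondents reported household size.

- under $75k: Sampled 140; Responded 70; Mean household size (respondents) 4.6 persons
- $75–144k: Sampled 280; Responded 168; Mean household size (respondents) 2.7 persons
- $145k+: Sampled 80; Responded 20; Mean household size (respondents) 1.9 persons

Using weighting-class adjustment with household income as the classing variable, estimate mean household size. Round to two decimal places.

Class response rates: under $75k 70/140 = 50%, $75–144k 168/280 = 60%, $145k+ 20/80 = 25%.
Weighting each respondent by the inverse class response rate inflates each class back to its sampled size, so the class weight is n_sampled:
  under $75k: 140 × 4.6 = 644
  $75–144k: 280 × 2.7 = 756
  $145k+: 80 × 1.9 = 152
Adjusted estimate = 1552 / 500 = 3.104 → 3.10.

3.10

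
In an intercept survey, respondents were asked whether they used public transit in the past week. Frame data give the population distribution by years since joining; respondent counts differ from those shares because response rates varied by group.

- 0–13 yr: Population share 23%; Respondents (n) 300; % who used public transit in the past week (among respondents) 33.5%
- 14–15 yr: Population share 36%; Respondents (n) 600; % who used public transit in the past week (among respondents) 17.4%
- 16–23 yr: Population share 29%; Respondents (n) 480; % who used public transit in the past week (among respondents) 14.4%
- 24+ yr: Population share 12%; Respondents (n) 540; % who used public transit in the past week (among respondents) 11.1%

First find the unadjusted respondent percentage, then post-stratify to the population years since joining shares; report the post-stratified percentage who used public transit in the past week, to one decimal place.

Without adjustment, the pooled respondent share is:
  (300/1920)×33.5 + (600/1920)×17.4 + (480/1920)×14.4 + (540/1920)×11.1 = 17.3938%
Reweighting by population years since joining shares:
  0.23×33.5 + 0.36×17.4 + 0.29×14.4 + 0.12×11.1 = 19.477%

19.5%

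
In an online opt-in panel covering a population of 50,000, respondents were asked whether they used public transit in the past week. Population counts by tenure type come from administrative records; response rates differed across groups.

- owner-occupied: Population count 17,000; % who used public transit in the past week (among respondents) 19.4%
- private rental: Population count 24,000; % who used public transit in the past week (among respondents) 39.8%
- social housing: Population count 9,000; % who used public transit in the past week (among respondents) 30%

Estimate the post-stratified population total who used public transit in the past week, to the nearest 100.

Apply each group's respondent rate to its population count:
  owner-occupied: 17,000 × 19.4% = 3298
  private rental: 24,000 × 39.8% = 9552
  social housing: 9,000 × 30% = 2700
Estimated total = 15,550 → 15,500.

15,500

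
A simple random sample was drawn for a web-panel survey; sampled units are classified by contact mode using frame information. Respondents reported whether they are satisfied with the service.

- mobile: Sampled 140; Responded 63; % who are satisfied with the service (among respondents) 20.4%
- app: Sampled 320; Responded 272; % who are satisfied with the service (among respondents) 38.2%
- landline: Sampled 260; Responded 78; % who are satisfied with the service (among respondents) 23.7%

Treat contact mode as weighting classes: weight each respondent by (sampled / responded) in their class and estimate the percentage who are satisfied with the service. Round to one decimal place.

29.5%

Response rates by class: mobile 63/140 = 45%, app 272/320 = 85%, landline 78/260 = 30%.
With weight = n_sampled/n_responded per class, the weighted class total is n_sampled:
  mobile: 140 × 20.4 = 2856
  app: 320 × 38.2 = 12,224
  landline: 260 × 23.7 = 6162
Adjusted estimate = 21,242 / 720 = 29.5028 → 29.5%.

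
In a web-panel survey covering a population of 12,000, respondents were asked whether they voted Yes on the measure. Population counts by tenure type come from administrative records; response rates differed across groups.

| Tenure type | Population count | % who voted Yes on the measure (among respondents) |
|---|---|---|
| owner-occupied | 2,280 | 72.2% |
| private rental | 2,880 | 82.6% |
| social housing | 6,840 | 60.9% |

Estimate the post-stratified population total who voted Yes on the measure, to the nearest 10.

Each cell contributes its population count × the respondent rate:
  owner-occupied: 2,280 × 72.2% = 1646.16
  private rental: 2,880 × 82.6% = 2378.88
  social housing: 6,840 × 60.9% = 4165.56
Estimated total = 8190.6 → 8,190.

8,190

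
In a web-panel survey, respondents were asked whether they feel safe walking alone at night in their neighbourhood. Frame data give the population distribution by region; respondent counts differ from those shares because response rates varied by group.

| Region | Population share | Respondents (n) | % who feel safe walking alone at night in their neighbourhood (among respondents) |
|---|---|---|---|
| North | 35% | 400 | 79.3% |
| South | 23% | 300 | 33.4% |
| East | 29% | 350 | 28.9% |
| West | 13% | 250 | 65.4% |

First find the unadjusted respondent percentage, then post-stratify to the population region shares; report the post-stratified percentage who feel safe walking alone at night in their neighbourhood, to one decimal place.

52.3%

Unadjusted (pooled respondent) estimate weights by respondent counts:
  (400/1300)×79.3 + (300/1300)×33.4 + (350/1300)×28.9 + (250/1300)×65.4 = 52.4654%
Reweighting by population region shares:
  0.35×79.3 + 0.23×33.4 + 0.29×28.9 + 0.13×65.4 = 52.32%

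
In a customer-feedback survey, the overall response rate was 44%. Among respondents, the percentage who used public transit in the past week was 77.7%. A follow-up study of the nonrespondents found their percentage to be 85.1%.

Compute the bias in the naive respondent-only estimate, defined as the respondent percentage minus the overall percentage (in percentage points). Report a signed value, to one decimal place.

Nonresponse fraction = 1 − 0.44 = 0.56.
Bias = (nonresponse fraction) × (respondent percentage − nonrespondent percentage)
     = 0.56 × (77.7 − 85.1) = 0.56 × -7.4 = -4.144.

-4.1 percentage points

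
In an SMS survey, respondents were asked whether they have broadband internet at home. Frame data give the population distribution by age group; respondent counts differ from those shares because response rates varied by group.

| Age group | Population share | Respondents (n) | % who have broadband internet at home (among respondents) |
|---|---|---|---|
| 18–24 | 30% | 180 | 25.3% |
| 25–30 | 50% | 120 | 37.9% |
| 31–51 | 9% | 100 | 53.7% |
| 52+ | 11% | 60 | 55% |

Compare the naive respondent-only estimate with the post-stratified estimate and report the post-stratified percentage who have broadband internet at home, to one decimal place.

37.4%

Unadjusted (pooled respondent) estimate weights by respondent counts:
  (180/460)×25.3 + (120/460)×37.9 + (100/460)×53.7 + (60/460)×55 = 38.6348%
Post-stratified estimate weights by population shares:
  0.3×25.3 + 0.5×37.9 + 0.09×53.7 + 0.11×55 = 37.423%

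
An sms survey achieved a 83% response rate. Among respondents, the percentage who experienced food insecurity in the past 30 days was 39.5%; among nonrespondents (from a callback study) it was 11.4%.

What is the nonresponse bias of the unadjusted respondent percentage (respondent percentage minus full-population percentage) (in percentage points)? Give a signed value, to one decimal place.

Nonresponse fraction = 1 − 0.83 = 0.17.
Bias = (nonresponse fraction) × (respondent percentage − nonrespondent percentage)
     = 0.17 × (39.5 − 11.4) = 0.17 × 28.1 = 4.777.

+4.8 percentage points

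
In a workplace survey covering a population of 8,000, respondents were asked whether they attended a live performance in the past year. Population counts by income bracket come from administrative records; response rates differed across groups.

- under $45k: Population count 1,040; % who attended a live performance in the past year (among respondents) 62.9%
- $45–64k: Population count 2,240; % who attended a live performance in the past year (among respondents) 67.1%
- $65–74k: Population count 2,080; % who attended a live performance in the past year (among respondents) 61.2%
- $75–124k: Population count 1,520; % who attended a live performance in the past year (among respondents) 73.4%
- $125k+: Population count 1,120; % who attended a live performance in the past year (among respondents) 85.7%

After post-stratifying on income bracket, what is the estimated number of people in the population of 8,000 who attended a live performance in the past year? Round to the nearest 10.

Estimated count per cell = population count × respondent percentage:
  under $45k: 1,040 × 62.9% = 654.16
  $45–64k: 2,240 × 67.1% = 1503.04
  $65–74k: 2,080 × 61.2% = 1272.96
  $75–124k: 1,520 × 73.4% = 1115.68
  $125k+: 1,120 × 85.7% = 959.84
Estimated total = 5505.68 → 5,510.

5,510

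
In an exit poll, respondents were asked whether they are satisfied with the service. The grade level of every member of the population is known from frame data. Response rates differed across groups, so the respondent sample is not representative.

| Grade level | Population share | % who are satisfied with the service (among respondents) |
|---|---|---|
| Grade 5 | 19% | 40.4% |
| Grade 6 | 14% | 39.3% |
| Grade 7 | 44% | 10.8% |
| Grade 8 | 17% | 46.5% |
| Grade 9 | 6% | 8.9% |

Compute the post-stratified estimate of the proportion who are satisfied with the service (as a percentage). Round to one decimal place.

Reweight to the known grade level distribution:
  Grade 5: 0.19 × 40.4 = 7.676
  Grade 6: 0.14 × 39.3 = 5.502
  Grade 7: 0.44 × 10.8 = 4.752
  Grade 8: 0.17 × 46.5 = 7.905
  Grade 9: 0.06 × 8.9 = 0.534
Post-stratified estimate = 26.369 → 26.4%.

26.4%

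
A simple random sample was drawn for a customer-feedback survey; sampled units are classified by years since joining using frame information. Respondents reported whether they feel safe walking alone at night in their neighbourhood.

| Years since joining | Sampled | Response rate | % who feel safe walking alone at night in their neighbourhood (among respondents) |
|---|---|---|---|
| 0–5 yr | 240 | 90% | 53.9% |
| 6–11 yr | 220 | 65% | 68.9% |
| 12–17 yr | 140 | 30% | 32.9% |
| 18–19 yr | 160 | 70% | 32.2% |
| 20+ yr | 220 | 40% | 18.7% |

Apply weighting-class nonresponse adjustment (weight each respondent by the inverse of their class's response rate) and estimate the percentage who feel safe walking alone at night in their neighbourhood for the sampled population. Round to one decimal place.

With weight = n_sampled/n_responded per class, the weighted class total is n_sampled:
  0–5 yr: 240 × 53.9 = 12,936
  6–11 yr: 220 × 68.9 = 15158
  12–17 yr: 140 × 32.9 = 4606
  18–19 yr: 160 × 32.2 = 5152
  20+ yr: 220 × 18.7 = 4114
Adjusted estimate = 41,966 / 980 = 42.8224 → 42.8%.

42.8%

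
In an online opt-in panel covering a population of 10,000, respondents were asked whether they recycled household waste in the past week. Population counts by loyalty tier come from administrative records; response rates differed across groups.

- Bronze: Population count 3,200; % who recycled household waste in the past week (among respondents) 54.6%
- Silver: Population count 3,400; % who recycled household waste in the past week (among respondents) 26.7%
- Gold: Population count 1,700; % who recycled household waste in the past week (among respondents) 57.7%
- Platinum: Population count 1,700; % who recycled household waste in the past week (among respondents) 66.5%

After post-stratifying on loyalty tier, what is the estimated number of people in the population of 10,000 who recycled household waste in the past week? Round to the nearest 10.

4,770

Estimated count per cell = population count × respondent percentage:
  Bronze: 3,200 × 54.6% = 1747.2
  Silver: 3,400 × 26.7% = 907.8
  Gold: 1,700 × 57.7% = 980.9
  Platinum: 1,700 × 66.5% = 1130.5
Estimated total = 4766.4 → 4,770.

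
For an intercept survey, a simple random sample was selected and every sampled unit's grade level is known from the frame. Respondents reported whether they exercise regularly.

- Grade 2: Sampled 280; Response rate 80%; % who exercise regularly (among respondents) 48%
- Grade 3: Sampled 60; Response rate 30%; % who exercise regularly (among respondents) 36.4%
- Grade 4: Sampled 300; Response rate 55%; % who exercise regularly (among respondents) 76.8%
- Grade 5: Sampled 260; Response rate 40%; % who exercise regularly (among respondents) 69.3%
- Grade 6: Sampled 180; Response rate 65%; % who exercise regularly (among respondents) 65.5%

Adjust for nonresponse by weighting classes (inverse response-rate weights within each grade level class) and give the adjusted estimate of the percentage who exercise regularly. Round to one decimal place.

63.4%

Inverse-response-rate weighting restores each class to its sampled count, so class totals weight by n_sampled:
  Grade 2: 280 × 48 = 13,440
  Grade 3: 60 × 36.4 = 2184
  Grade 4: 300 × 76.8 = 23,040
  Grade 5: 260 × 69.3 = 18,018
  Grade 6: 180 × 65.5 = 11,790
Adjusted estimate = 68,472 / 1,080 = 63.4 → 63.4%.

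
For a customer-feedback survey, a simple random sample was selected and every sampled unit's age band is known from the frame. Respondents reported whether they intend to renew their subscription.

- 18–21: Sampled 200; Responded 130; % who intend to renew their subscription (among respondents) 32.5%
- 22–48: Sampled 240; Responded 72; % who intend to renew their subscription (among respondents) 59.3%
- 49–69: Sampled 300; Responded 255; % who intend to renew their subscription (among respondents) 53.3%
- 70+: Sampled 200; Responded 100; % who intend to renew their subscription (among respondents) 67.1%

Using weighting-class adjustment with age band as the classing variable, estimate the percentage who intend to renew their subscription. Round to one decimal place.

Class response rates: 18–21 130/200 = 65%, 22–48 72/240 = 30%, 49–69 255/300 = 85%, 70+ 100/200 = 50%.
Each respondent's weight = sampled/responded in their class; summing within a class gives n_sampled, so:
  18–21: 200 × 32.5 = 6500
  22–48: 240 × 59.3 = 14,232
  49–69: 300 × 53.3 = 15,990
  70+: 200 × 67.1 = 13420
Adjusted estimate = 50,142 / 940 = 53.3426 → 53.3%.

53.3%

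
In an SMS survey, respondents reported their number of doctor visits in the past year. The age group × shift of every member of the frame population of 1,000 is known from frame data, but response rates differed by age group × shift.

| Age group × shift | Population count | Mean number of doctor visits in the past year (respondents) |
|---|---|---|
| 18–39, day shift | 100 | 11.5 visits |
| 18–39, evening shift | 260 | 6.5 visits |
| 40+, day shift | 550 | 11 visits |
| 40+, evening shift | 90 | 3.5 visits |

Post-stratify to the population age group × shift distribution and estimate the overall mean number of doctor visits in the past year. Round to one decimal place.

Weight each group's respondent value by its population share:
  18–39, day shift: (100/1,000) × 11.5 = 1.15
  18–39, evening shift: (260/1,000) × 6.5 = 1.69
  40+, day shift: (550/1,000) × 11 = 6.05
  40+, evening shift: (90/1,000) × 3.5 = 0.315
Post-stratified estimate = 9.205 → 9.2.

9.2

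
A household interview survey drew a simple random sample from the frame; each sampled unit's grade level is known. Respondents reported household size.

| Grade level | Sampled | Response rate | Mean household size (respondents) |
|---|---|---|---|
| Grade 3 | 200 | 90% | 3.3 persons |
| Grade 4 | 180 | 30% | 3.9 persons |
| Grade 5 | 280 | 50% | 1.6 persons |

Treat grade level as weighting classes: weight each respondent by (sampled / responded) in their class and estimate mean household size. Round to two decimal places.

2.74

Inverse-response-rate weighting restores each class to its sampled count, so class totals weight by n_sampled:
  Grade 3: 200 × 3.3 = 660
  Grade 4: 180 × 3.9 = 702
  Grade 5: 280 × 1.6 = 448
Adjusted estimate = 1810 / 660 = 2.74242 → 2.74.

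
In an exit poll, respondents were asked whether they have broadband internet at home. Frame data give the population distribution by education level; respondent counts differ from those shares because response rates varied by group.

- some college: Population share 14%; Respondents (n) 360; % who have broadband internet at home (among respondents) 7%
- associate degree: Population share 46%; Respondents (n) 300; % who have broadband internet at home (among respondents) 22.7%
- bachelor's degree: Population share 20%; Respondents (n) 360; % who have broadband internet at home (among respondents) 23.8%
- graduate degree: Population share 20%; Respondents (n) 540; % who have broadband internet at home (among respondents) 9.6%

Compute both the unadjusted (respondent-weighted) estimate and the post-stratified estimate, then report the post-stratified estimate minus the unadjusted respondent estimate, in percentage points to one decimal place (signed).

Naive respondent-only estimate (weights = respondent counts):
  (360/1560)×7 + (300/1560)×22.7 + (360/1560)×23.8 + (540/1560)×9.6 = 14.7962%
Post-stratified estimate weights by population shares:
  0.14×7 + 0.46×22.7 + 0.2×23.8 + 0.2×9.6 = 18.102%
Difference = 18.102 − 14.7962 = 3.3058 pp.

+3.3 percentage points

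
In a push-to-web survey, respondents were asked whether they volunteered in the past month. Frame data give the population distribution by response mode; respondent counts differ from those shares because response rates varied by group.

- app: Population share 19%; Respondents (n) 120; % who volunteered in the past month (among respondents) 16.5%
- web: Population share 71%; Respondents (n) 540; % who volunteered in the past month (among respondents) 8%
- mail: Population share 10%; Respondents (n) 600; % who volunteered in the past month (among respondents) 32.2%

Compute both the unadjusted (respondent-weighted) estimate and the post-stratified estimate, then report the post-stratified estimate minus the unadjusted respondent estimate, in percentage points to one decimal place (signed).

-8.3 percentage points

Unadjusted (pooled respondent) estimate weights by respondent counts:
  (120/1260)×16.5 + (540/1260)×8 + (600/1260)×32.2 = 20.3333%
Post-stratifying to population shares instead:
  0.19×16.5 + 0.71×8 + 0.1×32.2 = 12.035%
Difference = 12.035 − 20.3333 = -8.2983 pp.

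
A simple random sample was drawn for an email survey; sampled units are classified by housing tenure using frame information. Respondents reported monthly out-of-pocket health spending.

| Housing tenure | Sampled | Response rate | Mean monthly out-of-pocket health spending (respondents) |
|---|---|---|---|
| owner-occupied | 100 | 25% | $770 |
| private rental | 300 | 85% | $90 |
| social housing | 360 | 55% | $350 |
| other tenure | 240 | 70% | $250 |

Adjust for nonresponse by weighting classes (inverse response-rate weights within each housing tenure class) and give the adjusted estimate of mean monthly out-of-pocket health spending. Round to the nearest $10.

Inverse-response-rate weighting restores each class to its sampled count, so class totals weight by n_sampled:
  owner-occupied: 100 × 770 = 77,000
  private rental: 300 × 90 = 27,000
  social housing: 360 × 350 = 126,000
  other tenure: 240 × 250 = 60,000
Adjusted estimate = 290,000 / 1,000 = 290 → $290.

$290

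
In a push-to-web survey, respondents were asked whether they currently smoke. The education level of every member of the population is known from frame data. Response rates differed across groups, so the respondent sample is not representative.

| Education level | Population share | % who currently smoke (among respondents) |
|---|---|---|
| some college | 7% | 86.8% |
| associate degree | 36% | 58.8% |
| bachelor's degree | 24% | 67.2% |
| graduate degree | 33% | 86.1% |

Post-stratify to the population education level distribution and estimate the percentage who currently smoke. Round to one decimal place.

Reweight to the known education level distribution:
  some college: 0.07 × 86.8 = 6.076
  associate degree: 0.36 × 58.8 = 21.168
  bachelor's degree: 0.24 × 67.2 = 16.128
  graduate degree: 0.33 × 86.1 = 28.413
Post-stratified estimate = 71.785 → 71.8%.

71.8%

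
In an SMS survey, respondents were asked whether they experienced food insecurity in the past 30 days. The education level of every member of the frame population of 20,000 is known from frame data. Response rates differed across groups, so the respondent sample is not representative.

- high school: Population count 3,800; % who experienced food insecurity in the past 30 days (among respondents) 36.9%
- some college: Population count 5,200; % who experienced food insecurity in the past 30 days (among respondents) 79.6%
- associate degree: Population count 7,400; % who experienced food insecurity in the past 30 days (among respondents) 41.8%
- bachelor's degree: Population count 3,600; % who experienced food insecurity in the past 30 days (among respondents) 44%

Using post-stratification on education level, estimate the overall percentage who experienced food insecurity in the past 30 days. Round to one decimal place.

51.1%

Weight each group's respondent value by its population share:
  high school: (3,800/20,000) × 36.9 = 7.011
  some college: (5,200/20,000) × 79.6 = 20.696
  associate degree: (7,400/20,000) × 41.8 = 15.466
  bachelor's degree: (3,600/20,000) × 44 = 7.92
Post-stratified estimate = 51.093 → 51.1%.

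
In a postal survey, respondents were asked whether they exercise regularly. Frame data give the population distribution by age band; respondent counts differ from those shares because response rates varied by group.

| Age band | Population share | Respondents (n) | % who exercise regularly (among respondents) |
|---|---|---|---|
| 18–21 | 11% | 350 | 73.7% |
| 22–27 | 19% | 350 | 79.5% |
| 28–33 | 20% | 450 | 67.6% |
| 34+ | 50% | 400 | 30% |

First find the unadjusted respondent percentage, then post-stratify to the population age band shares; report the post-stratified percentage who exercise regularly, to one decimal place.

Naive respondent-only estimate (weights = respondent counts):
  (350/1550)×73.7 + (350/1550)×79.5 + (450/1550)×67.6 + (400/1550)×30 = 61.9613%
Post-stratified estimate weights by population shares:
  0.11×73.7 + 0.19×79.5 + 0.2×67.6 + 0.5×30 = 51.732%

51.7%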